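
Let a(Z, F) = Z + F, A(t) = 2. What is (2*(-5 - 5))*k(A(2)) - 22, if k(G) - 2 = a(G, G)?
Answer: -142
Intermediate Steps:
a(Z, F) = F + Z
k(G) = 2 + 2*G (k(G) = 2 + (G + G) = 2 + 2*G)
(2*(-5 - 5))*k(A(2)) - 22 = (2*(-5 - 5))*(2 + 2*2) - 22 = (2*(-10))*(2 + 4) - 22 = -20*6 - 22 = -120 - 22 = -142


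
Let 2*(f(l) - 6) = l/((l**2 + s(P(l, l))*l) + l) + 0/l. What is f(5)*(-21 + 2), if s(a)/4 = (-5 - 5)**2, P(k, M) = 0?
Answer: -92587/812 ≈ -114.02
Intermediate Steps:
s(a) = 400 (s(a) = 4*(-5 - 5)**2 = 4*(-10)**2 = 4*100 = 400)
f(l) = 6 + l/(2*(l**2 + 401*l)) (f(l) = 6 + (l/((l**2 + 400*l) + l) + 0/l)/2 = 6 + (l/(l**2 + 401*l) + 0)/2 = 6 + (l/(l**2 + 401*l))/2 = 6 + l/(2*(l**2 + 401*l)))
f(5)*(-21 + 2) = ((4813 + 12*5)/(2*(401 + 5)))*(-21 + 2) = ((1/2)*(4813 + 60)/406)*(-19) = ((1/2)*(1/406)*4873)*(-19) = (4873/812)*(-19) = -92587/812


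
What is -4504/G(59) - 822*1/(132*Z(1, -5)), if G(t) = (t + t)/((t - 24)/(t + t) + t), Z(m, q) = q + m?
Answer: -692841839/306328 ≈ -2261.8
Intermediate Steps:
Z(m, q) = m + q
G(t) = 2*t/(t + (-24 + t)/(2*t)) (G(t) = (2*t)/((-24 + t)/((2*t)) + t) = (2*t)/((-24 + t)*(1/(2*t)) + t) = (2*t)/((-24 + t)/(2*t) + t) = (2*t)/(t + (-24 + t)/(2*t)) = 2*t/(t + (-24 + t)/(2*t)))
-4504/G(59) - 822*1/(132*Z(1, -5)) = -4504/(4*59²/(-24 + 59 + 2*59²)) - 822*1/(132*(1 - 5)) = -4504/(4*3481/(-24 + 59 + 2*3481)) - 822/(-4*(-12)*(-11)) = -4504/(4*3481/(-24 + 59 + 6962)) - 822/(48*(-11)) = -4504/(4*3481/6997) - 822/(-528) = -4504/(4*3481*(1/6997)) - 822*(-1/528) = -4504/13924/6997 + 137/88 = -4504*6997/13924 + 137/88 = -7878622/3481 + 137/88 = -692841839/306328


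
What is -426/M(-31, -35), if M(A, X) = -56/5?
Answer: 1065/28 ≈ 38.036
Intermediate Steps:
M(A, X) = -56/5 (M(A, X) = -56*1/5 = -56/5)
-426/M(-31, -35) = -426/(-56/5) = -5/56*(-426) = 1065/28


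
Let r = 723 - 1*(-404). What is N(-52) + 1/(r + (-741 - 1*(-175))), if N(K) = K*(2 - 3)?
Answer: 29173/561 ≈ 52.002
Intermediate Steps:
r = 1127 (r = 723 + 404 = 1127)
N(K) = -K (N(K) = K*(-1) = -K)
N(-52) + 1/(r + (-741 - 1*(-175))) = -1*(-52) + 1/(1127 + (-741 - 1*(-175))) = 52 + 1/(1127 + (-741 + 175)) = 52 + 1/(1127 - 566) = 52 + 1/561 = 29173/561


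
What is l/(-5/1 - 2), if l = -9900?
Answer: 9900/7 ≈ 1414.3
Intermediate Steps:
l/(-5/1 - 2) = -9900/(-5/1 - 2) = -9900/(-5*1 - 2) = -9900/(-5 - 2) = -9900/(-7) = -9900*(-1/7) = 9900/7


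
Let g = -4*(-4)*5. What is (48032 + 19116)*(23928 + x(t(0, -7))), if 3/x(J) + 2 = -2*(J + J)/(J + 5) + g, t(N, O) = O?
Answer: 25707527865/16 ≈ 1.6067e+9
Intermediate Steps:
g = 80 (g = 16*5 = 80)
x(J) = 3/(78 - 4*J/(5 + J)) (x(J) = 3/(-2 + (-2*(J + J)/(J + 5) + 80)) = 3/(-2 + (-2*2*J/(5 + J) + 80)) = 3/(-2 + (-4*J/(5 + J) + 80)) = 3/(-2 + (80 - 4*J/(5 + J))) = 3/(78 - 4*J/(5 + J)))
(48032 + 19116)*(23928 + x(t(0, -7))) = (48032 + 19116)*(23928 + 3*(5 - 7)/(2*(195 + 37*(-7)))) = 67148*(23928 + (3/2)*(-2)/(195 - 259)) = 67148*(23928 + (3/2)*(-2)/(-64)) = 67148*(23928 + (3/2)*(-1/64)*(-2)) = 67148*(23928 + 3/64) = 67148*(1531395/64) = 25707527865/16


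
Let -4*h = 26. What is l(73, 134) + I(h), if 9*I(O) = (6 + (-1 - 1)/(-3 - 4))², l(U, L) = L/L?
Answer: 2377/441 ≈ 5.3900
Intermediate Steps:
l(U, L) = 1
h = -13/2 (h = -¼*26 = -13/2 ≈ -6.5000)
I(O) = 1936/441 (I(O) = (6 + (-1 - 1)/(-3 - 4))²/9 = (6 - 2/(-7))²/9 = (6 - 2*(-⅐))²/9 = (6 + 2/7)²/9 = (44/7)²/9 = (⅑)*(1936/49) = 1936/441)
l(73, 134) + I(h) = 1 + 1936/441 = 2377/441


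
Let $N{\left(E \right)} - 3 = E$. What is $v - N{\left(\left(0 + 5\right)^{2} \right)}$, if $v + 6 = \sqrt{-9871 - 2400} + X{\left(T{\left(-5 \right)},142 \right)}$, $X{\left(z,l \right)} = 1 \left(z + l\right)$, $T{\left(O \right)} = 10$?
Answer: $118 + i \sqrt{12271} \approx 118.0 + 110.77 i$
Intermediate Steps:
$X{\left(z,l \right)} = l + z$ ($X{\left(z,l \right)} = 1 \left(l + z\right) = l + z$)
$N{\left(E \right)} = 3 + E$
$v = 146 + i \sqrt{12271}$ ($v = -6 + \left(\sqrt{-9871 - 2400} + \left(142 + 10\right)\right) = -6 + \left(\sqrt{-12271} + 152\right) = -6 + \left(i \sqrt{12271} + 152\right) = -6 + \left(152 + i \sqrt{12271}\right) = 146 + i \sqrt{12271} \approx 146.0 + 110.77 i$)
$v - N{\left(\left(0 + 5\right)^{2} \right)} = \left(146 + i \sqrt{12271}\right) - \left(3 + \left(0 + 5\right)^{2}\right) = \left(146 + i \sqrt{12271}\right) - \left(3 + 5^{2}\right) = \left(146 + i \sqrt{12271}\right) - \left(3 + 25\right) = \left(146 + i \sqrt{12271}\right) - 28 = 118 + i \sqrt{12271}$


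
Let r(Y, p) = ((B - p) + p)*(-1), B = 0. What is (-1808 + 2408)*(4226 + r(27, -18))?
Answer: 2535600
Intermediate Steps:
r(Y, p) = 0 (r(Y, p) = ((0 - p) + p)*(-1) = (-p + p)*(-1) = 0*(-1) = 0)
(-1808 + 2408)*(4226 + r(27, -18)) = (-1808 + 2408)*(4226 + 0) = 600*4226 = 2535600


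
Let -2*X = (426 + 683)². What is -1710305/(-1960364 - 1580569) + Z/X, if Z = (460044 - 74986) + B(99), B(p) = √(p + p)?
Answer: -623457534523/4354926218973 - 6*√22/1229881 ≈ -0.14318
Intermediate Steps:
B(p) = √2*√p (B(p) = √(2*p) = √2*√p)
Z = 385058 + 3*√22 (Z = (460044 - 74986) + √2*√99 = 385058 + √2*(3*√11) = 385058 + 3*√22 ≈ 3.8507e+5)
X = -1229881/2 (X = -(426 + 683)²/2 = -½*1109² = -½*1229881 = -1229881/2 ≈ -6.1494e+5)
-1710305/(-1960364 - 1580569) + Z/X = -1710305/(-1960364 - 1580569) + (385058 + 3*√22)/(-1229881/2) = -1710305/(-3540933) + (385058 + 3*√22)*(-2/1229881) = -1710305*(-1/3540933) + (-770116/1229881 - 6*√22/1229881) = 1710305/3540933 + (-770116/1229881 - 6*√22/1229881) = -623457534523/4354926218973 - 6*√22/1229881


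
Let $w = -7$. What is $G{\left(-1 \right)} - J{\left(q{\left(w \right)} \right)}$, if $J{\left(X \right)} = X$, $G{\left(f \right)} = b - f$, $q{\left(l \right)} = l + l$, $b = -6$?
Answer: $9$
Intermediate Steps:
$q{\left(l \right)} = 2 l$
$G{\left(f \right)} = -6 - f$
$G{\left(-1 \right)} - J{\left(q{\left(w \right)} \right)} = \left(-6 - -1\right) - 2 \left(-7\right) = \left(-6 + 1\right) - -14 = -5 + 14 = 9$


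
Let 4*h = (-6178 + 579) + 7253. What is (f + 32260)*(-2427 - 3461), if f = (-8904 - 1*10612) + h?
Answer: -77471360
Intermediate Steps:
h = 827/2 (h = ((-6178 + 579) + 7253)/4 = (-5599 + 7253)/4 = (¼)*1654 = 827/2 ≈ 413.50)
f = -38205/2 (f = (-8904 - 1*10612) + 827/2 = (-8904 - 10612) + 827/2 = -19516 + 827/2 = -38205/2 ≈ -19103.)
(f + 32260)*(-2427 - 3461) = (-38205/2 + 32260)*(-2427 - 3461) = (26315/2)*(-5888) = -77471360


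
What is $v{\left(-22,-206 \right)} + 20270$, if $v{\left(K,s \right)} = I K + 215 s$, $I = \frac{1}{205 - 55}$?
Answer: $- \frac{1801511}{75} \approx -24020.0$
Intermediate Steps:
$I = \frac{1}{150} \approx 0.0066667$
$v{\left(K,s \right)} = 215 s + \frac{K}{150}$ ($v{\left(K,s \right)} = \frac{K}{150} + 215 s = 215 s + \frac{K}{150}$)
$v{\left(-22,-206 \right)} + 20270 = \left(215 \left(-206\right) + \frac{1}{150} \left(-22\right)\right) + 20270 = \left(-44290 - \frac{11}{75}\right) + 20270 = - \frac{3321761}{75} + 20270 = - \frac{1801511}{75}$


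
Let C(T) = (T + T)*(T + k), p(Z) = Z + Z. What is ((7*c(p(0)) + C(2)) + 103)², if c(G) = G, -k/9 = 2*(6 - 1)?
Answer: 62001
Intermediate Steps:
p(Z) = 2*Z
k = -90 (k = -18*(6 - 1) = -18*5 = -9*10 = -90)
C(T) = 2*T*(-90 + T) (C(T) = (T + T)*(T - 90) = (2*T)*(-90 + T) = 2*T*(-90 + T))
((7*c(p(0)) + C(2)) + 103)² = ((7*(2*0) + 2*2*(-90 + 2)) + 103)² = ((7*0 + 2*2*(-88)) + 103)² = ((0 - 352) + 103)² = (-352 + 103)² = (-249)² = 62001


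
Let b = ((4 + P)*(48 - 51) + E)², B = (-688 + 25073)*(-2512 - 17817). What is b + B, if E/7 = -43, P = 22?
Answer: -495579024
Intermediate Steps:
E = -301 (E = 7*(-43) = -301)
B = -495722665 (B = 24385*(-20329) = -495722665)
b = 143641 (b = ((4 + 22)*(48 - 51) - 301)² = (26*(-3) - 301)² = (-78 - 301)² = (-379)² = 143641)
b + B = 143641 - 495722665 = -495579024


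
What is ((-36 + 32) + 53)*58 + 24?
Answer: 2866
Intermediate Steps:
((-36 + 32) + 53)*58 + 24 = (-4 + 53)*58 + 24 = 49*58 + 24 = 2842 + 24 = 2866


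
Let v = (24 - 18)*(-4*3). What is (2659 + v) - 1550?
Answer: 1037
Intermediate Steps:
v = -72 (v = 6*(-12) = -72)
(2659 + v) - 1550 = (2659 - 72) - 1550 = 2587 - 1550 = 1037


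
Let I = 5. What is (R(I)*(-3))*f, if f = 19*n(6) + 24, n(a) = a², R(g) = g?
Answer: -10620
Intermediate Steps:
f = 708 (f = 19*6² + 24 = 19*36 + 24 = 684 + 24 = 708)
(R(I)*(-3))*f = (5*(-3))*708 = -15*708 = -10620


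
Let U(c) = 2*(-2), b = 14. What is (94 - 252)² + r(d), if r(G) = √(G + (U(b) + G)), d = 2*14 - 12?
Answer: 24964 + 2*√7 ≈ 24969.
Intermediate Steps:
U(c) = -4
d = 16 (d = 28 - 12 = 16)
r(G) = √(-4 + 2*G) (r(G) = √(G + (-4 + G)) = √(-4 + 2*G))
(94 - 252)² + r(d) = (94 - 252)² + √(-4 + 2*16) = (-158)² + √(-4 + 32) = 24964 + √28 = 24964 + 2*√7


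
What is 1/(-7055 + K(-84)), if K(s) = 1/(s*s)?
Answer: -7056/49780079 ≈ -0.00014174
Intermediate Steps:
K(s) = s⁻²
1/(-7055 + K(-84)) = 1/(-7055 + (-84)⁻²) = 1/(-7055 + 1/7056) = 1/(-49780079/7056) = -7056/49780079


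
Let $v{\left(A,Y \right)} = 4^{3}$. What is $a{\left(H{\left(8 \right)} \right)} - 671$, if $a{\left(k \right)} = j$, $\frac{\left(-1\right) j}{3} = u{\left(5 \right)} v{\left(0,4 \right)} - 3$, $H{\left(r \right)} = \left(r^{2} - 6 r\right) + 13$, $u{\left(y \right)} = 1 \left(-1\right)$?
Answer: $-470$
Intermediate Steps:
$u{\left(y \right)} = -1$
$v{\left(A,Y \right)} = 64$
$H{\left(r \right)} = 13 + r^{2} - 6 r$
$j = 201$ ($j = - 3 \left(\left(-1\right) 64 - 3\right) = - 3 \left(-64 - 3\right) = \left(-3\right) \left(-67\right) = 201$)
$a{\left(k \right)} = 201$
$a{\left(H{\left(8 \right)} \right)} - 671 = 201 - 671 = -470$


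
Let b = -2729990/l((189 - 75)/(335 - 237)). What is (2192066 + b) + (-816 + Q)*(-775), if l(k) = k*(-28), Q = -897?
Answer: 410794039/114 ≈ 3.6035e+6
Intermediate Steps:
l(k) = -28*k
b = 9554965/114 (b = -2729990*(-(335 - 237)/(28*(189 - 75))) = -2729990/((-3192/98)) = -2729990/((-28*57/49)) = -2729990/(-228/7) = -2729990*(-7/228) = 9554965/114 ≈ 83816.)
(2192066 + b) + (-816 + Q)*(-775) = (2192066 + 9554965/114) + (-816 - 897)*(-775) = 259450489/114 - 1713*(-775) = 259450489/114 + 1327575 = 410794039/114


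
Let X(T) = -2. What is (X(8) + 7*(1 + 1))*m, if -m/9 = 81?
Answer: -8748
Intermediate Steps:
m = -729 (m = -9*81 = -729)
(X(8) + 7*(1 + 1))*m = (-2 + 7*(1 + 1))*(-729) = (-2 + 7*2)*(-729) = (-2 + 14)*(-729) = 12*(-729) = -8748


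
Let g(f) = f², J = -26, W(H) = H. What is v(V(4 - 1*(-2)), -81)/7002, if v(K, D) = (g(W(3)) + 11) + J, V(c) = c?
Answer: -1/1167 ≈ -0.00085690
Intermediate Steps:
v(K, D) = -6 (v(K, D) = (3² + 11) - 26 = (9 + 11) - 26 = 20 - 26 = -6)
v(V(4 - 1*(-2)), -81)/7002 = -6/7002 = -6*1/7002 = -1/1167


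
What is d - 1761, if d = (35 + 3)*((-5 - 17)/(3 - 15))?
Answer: -5074/3 ≈ -1691.3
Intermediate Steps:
d = 209/3 (d = 38*(-22/(-12)) = 38*(-22*(-1/12)) = 38*(11/6) = 209/3 ≈ 69.667)
d - 1761 = 209/3 - 1761 = -5074/3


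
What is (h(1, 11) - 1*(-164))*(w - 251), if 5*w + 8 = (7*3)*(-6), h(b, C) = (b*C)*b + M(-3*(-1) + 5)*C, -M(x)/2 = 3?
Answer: -151401/5 ≈ -30280.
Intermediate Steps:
M(x) = -6 (M(x) = -2*3 = -6)
h(b, C) = -6*C + C*b² (h(b, C) = (b*C)*b - 6*C = (C*b)*b - 6*C = C*b² - 6*C = -6*C + C*b²)
w = -134/5 (w = -8/5 + ((7*3)*(-6))/5 = -8/5 + (21*(-6))/5 = -8/5 + (⅕)*(-126) = -8/5 - 126/5 = -134/5 ≈ -26.800)
(h(1, 11) - 1*(-164))*(w - 251) = (11*(-6 + 1²) - 1*(-164))*(-134/5 - 251) = (11*(-6 + 1) + 164)*(-1389/5) = (11*(-5) + 164)*(-1389/5) = (-55 + 164)*(-1389/5) = 109*(-1389/5) = -151401/5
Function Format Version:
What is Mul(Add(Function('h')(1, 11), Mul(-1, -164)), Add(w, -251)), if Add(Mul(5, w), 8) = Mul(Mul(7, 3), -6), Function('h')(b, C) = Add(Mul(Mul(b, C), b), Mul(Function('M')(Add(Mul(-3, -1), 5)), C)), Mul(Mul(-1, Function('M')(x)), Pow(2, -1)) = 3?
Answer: Rational(-151401, 5) ≈ -30280.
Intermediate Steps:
Function('M')(x) = -6 (Function('M')(x) = Mul(-2, 3) = -6)
Function('h')(b, C) = Add(Mul(-6, C), Mul(C, Pow(b, 2))) (Function('h')(b, C) = Add(Mul(Mul(b, C), b), Mul(-6, C)) = Add(Mul(Mul(C, b), b), Mul(-6, C)) = Add(Mul(C, Pow(b, 2)), Mul(-6, C)) = Add(Mul(-6, C), Mul(C, Pow(b, 2))))
w = Rational(-134, 5) (w = Add(Rational(-8, 5), Mul(Rational(1, 5), Mul(Mul(7, 3), -6))) = Add(Rational(-8, 5), Mul(Rational(1, 5), Mul(21, -6))) = Add(Rational(-8, 5), Mul(Rational(1, 5), -126)) = Add(Rational(-8, 5), Rational(-126, 5)) = Rational(-134, 5) ≈ -26.800)
Mul(Add(Function('h')(1, 11), Mul(-1, -164)), Add(w, -251)) = Mul(Add(Mul(11, Add(-6, Pow(1, 2))), Mul(-1, -164)), Add(Rational(-134, 5), -251)) = Mul(Add(Mul(11, Add(-6, 1)), 164), Rational(-1389, 5)) = Mul(Add(Mul(11, -5), 164), Rational(-1389, 5)) = Mul(Add(-55, 164), Rational(-1389, 5)) = Mul(109, Rational(-1389, 5)) = Rational(-151401, 5)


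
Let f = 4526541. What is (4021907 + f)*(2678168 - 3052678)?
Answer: -3201479260480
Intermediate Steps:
(4021907 + f)*(2678168 - 3052678) = (4021907 + 4526541)*(2678168 - 3052678) = 8548448*(-374510) = -3201479260480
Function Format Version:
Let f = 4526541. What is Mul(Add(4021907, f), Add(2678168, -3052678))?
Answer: -3201479260480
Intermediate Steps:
Mul(Add(4021907, f), Add(2678168, -3052678)) = Mul(Add(4021907, 4526541), Add(2678168, -3052678)) = Mul(8548448, -374510) = -3201479260480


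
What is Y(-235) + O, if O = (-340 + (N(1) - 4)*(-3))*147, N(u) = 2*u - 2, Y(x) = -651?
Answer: -48867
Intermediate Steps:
N(u) = -2 + 2*u
O = -48216 (O = (-340 + ((-2 + 2*1) - 4)*(-3))*147 = (-340 + ((-2 + 2) - 4)*(-3))*147 = (-340 + (0 - 4)*(-3))*147 = (-340 - 4*(-3))*147 = (-340 + 12)*147 = -328*147 = -48216)
Y(-235) + O = -651 - 48216 = -48867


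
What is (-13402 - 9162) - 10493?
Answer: -33057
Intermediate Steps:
(-13402 - 9162) - 10493 = -22564 - 10493 = -33057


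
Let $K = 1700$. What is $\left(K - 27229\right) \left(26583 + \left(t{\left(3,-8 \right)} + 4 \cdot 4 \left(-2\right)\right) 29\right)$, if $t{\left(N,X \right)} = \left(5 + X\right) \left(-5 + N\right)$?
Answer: $-659388541$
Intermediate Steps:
$t{\left(N,X \right)} = \left(-5 + N\right) \left(5 + X\right)$
$\left(K - 27229\right) \left(26583 + \left(t{\left(3,-8 \right)} + 4 \cdot 4 \left(-2\right)\right) 29\right) = \left(1700 - 27229\right) \left(26583 + \left(\left(-25 - -40 + 5 \cdot 3 + 3 \left(-8\right)\right) + 4 \cdot 4 \left(-2\right)\right) 29\right) = - 25529 \left(26583 + \left(\left(-25 + 40 + 15 - 24\right) + 16 \left(-2\right)\right) 29\right) = - 25529 \left(26583 + \left(6 - 32\right) 29\right) = - 25529 \left(26583 - 754\right) = \left(-25529\right) 25829 = -659388541$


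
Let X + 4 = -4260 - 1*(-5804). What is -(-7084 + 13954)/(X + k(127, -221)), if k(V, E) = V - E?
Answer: -3435/944 ≈ -3.6388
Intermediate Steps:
X = 1540 (X = -4 + (-4260 - 1*(-5804)) = -4 + (-4260 + 5804) = -4 + 1544 = 1540)
-(-7084 + 13954)/(X + k(127, -221)) = -(-7084 + 13954)/(1540 + (127 - 1*(-221))) = -6870/(1540 + (127 + 221)) = -6870/(1540 + 348) = -6870/1888 = -1*3435/944 = -3435/944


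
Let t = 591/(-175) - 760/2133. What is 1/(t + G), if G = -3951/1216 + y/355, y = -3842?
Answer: -32227070400/573808189043 ≈ -0.056163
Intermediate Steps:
t = -1393603/373275 (t = 591*(-1/175) - 760*1/2133 = -591/175 - 760/2133 = -1393603/373275 ≈ -3.7334)
G = -6074477/431680 (G = -3951/1216 - 3842/355 = -6074477/431680 ≈ -14.072)
1/(t + G) = 1/(-1393603/373275 - 6074477/431680) = 1/(-573808189043/32227070400) = -32227070400/573808189043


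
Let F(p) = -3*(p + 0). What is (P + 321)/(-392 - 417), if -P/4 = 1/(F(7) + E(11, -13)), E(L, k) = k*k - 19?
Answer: -41405/104361 ≈ -0.39675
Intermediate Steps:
F(p) = -3*p
E(L, k) = -19 + k**2 (E(L, k) = k**2 - 19 = -19 + k**2)
P = -4/129 (P = -4/(-3*7 + (-19 + (-13)**2)) = -4/(-21 + (-19 + 169)) = -4/(-21 + 150) = -4/129 ≈ -0.031008)
(P + 321)/(-392 - 417) = (-4/129 + 321)/(-392 - 417) = (41405/129)/(-809) = (41405/129)*(-1/809) = -41405/104361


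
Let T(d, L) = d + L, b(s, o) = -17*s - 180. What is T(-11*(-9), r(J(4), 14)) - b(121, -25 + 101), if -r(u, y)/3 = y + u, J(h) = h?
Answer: 2282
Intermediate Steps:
b(s, o) = -180 - 17*s
r(u, y) = -3*u - 3*y (r(u, y) = -3*(y + u) = -3*(u + y) = -3*u - 3*y)
T(d, L) = L + d
T(-11*(-9), r(J(4), 14)) - b(121, -25 + 101) = ((-3*4 - 3*14) - 11*(-9)) - (-180 - 17*121) = ((-12 - 42) + 99) - (-180 - 2057) = (-54 + 99) - 1*(-2237) = 45 + 2237 = 2282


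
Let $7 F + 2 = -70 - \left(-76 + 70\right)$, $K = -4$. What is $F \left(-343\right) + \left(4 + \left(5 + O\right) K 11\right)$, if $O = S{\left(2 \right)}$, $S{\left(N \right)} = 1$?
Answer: $2974$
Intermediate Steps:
$O = 1$
$F = - \frac{66}{7}$ ($F = - \frac{2}{7} + \frac{-70 - \left(-76 + 70\right)}{7} = - \frac{2}{7} + \frac{-70 - -6}{7} = - \frac{2}{7} + \frac{-70 + 6}{7} = - \frac{2}{7} + \frac{1}{7} \left(-64\right) = - \frac{2}{7} - \frac{64}{7} = - \frac{66}{7} \approx -9.4286$)
$F \left(-343\right) + \left(4 + \left(5 + O\right) K 11\right) = \left(- \frac{66}{7}\right) \left(-343\right) + \left(4 + \left(5 + 1\right) \left(-4\right) 11\right) = 3234 + \left(4 + 6 \left(-4\right) 11\right) = 3234 + \left(4 - 264\right) = 3234 - 260 = 2974$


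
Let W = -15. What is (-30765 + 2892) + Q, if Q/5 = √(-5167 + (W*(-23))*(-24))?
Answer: -27873 + 5*I*√13447 ≈ -27873.0 + 579.81*I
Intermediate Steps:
Q = 5*I*√13447 (Q = 5*√(-5167 - 15*(-23)*(-24)) = 5*√(-5167 + 345*(-24)) = 5*√(-5167 - 8280) = 5*√(-13447) = 5*(I*√13447) = 5*I*√13447 ≈ 579.81*I)
(-30765 + 2892) + Q = (-30765 + 2892) + 5*I*√13447 = -27873 + 5*I*√13447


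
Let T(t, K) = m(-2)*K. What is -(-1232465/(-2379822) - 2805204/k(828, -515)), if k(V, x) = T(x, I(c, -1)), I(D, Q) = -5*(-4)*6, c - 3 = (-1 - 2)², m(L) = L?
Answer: -278174249387/23798220 ≈ -11689.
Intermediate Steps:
c = 12 (c = 3 + (-1 - 2)² = 3 + (-3)² = 3 + 9 = 12)
I(D, Q) = 120 (I(D, Q) = 20*6 = 120)
T(t, K) = -2*K
k(V, x) = -240 (k(V, x) = -2*120 = -240)
-(-1232465/(-2379822) - 2805204/k(828, -515)) = -(-1232465/(-2379822) - 2805204/(-240)) = -(-1232465*(-1/2379822) - 2805204*(-1/240)) = -(1232465/2379822 + 233767/20) = -1*278174249387/23798220 = -278174249387/23798220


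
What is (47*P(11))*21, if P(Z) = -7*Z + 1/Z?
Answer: -835002/11 ≈ -75909.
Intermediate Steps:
P(Z) = 1/Z - 7*Z
(47*P(11))*21 = (47*(1/11 - 7*11))*21 = (47*(1/11 - 77))*21 = (47*(-846/11))*21 = -39762/11*21 = -835002/11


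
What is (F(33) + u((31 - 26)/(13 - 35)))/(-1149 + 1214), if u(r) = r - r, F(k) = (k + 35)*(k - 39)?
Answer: -408/65 ≈ -6.2769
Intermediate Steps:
F(k) = (-39 + k)*(35 + k) (F(k) = (35 + k)*(-39 + k) = (-39 + k)*(35 + k))
u(r) = 0
(F(33) + u((31 - 26)/(13 - 35)))/(-1149 + 1214) = ((-1365 + 33² - 4*33) + 0)/(-1149 + 1214) = ((-1365 + 1089 - 132) + 0)/65 = (-408 + 0)*(1/65) = -408*1/65 = -408/65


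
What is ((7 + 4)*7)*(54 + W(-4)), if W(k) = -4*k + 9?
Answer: 6083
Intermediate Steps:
W(k) = 9 - 4*k
((7 + 4)*7)*(54 + W(-4)) = ((7 + 4)*7)*(54 + (9 - 4*(-4))) = (11*7)*(54 + (9 + 16)) = 77*(54 + 25) = 77*79 = 6083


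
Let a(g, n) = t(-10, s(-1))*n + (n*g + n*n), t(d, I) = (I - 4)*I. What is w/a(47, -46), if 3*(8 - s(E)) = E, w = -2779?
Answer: 25011/15364 ≈ 1.6279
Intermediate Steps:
s(E) = 8 - E/3
t(d, I) = I*(-4 + I) (t(d, I) = (-4 + I)*I = I*(-4 + I))
a(g, n) = n² + 325*n/9 + g*n (a(g, n) = ((8 - ⅓*(-1))*(-4 + (8 - ⅓*(-1))))*n + (n*g + n*n) = ((8 + ⅓)*(-4 + (8 + ⅓)))*n + (g*n + n²) = (25*(-4 + 25/3)/3)*n + (n² + g*n) = ((25/3)*(13/3))*n + (n² + g*n) = 325*n/9 + (n² + g*n) = n² + 325*n/9 + g*n)
w/a(47, -46) = -2779*(-9/(46*(325 + 9*47 + 9*(-46)))) = -2779*(-9/(46*(325 + 423 - 414))) = -2779/((⅑)*(-46)*334) = -2779/(-15364/9) = -2779*(-9/15364) = 25011/15364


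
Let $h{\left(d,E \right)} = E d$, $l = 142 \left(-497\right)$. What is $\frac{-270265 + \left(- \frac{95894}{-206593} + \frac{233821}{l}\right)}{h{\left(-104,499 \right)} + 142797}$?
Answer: $- \frac{562932963758561}{189335022774026} \approx -2.9732$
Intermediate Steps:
$l = -70574$
$\frac{-270265 + \left(- \frac{95894}{-206593} + \frac{233821}{l}\right)}{h{\left(-104,499 \right)} + 142797} = \frac{-270265 + \left(- \frac{95894}{-206593} + \frac{233821}{-70574}\right)}{499 \left(-104\right) + 142797} = \frac{-270265 + \left(\left(-95894\right) \left(- \frac{1}{206593}\right) + 233821 \left(- \frac{1}{70574}\right)\right)}{-51896 + 142797} = \frac{-270265 + \left(\frac{95894}{206593} - \frac{33403}{10082}\right)}{90901} = \left(-270265 - \frac{5934022671}{2082870626}\right) \frac{1}{90901} = \left(- \frac{562932963758561}{2082870626}\right) \frac{1}{90901} = - \frac{562932963758561}{189335022774026}$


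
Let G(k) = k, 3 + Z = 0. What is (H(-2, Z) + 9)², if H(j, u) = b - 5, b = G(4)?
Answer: 64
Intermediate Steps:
Z = -3 (Z = -3 + 0 = -3)
b = 4
H(j, u) = -1 (H(j, u) = 4 - 5 = -1)
(H(-2, Z) + 9)² = (-1 + 9)² = 8² = 64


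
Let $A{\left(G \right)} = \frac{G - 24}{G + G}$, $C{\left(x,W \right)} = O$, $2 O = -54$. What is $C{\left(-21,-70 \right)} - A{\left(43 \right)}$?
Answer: $- \frac{2341}{86} \approx -27.221$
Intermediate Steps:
$O = -27$ ($O = \frac{1}{2} \left(-54\right) = -27$)
$C{\left(x,W \right)} = -27$
$A{\left(G \right)} = \frac{-24 + G}{2 G}$
$C{\left(-21,-70 \right)} - A{\left(43 \right)} = -27 - \frac{-24 + 43}{2 \cdot 43} = -27 - \frac{1}{2} \cdot \frac{1}{43} \cdot 19 = -27 - \frac{19}{86} = - \frac{2341}{86}$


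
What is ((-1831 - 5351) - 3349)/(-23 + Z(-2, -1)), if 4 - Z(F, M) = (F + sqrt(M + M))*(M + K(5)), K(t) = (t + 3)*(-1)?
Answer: 389647/1531 + 94779*I*sqrt(2)/1531 ≈ 254.5 + 87.549*I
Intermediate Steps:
K(t) = -3 - t (K(t) = (3 + t)*(-1) = -3 - t)
Z(F, M) = 4 - (-8 + M)*(F + sqrt(2)*sqrt(M)) (Z(F, M) = 4 - (F + sqrt(M + M))*(M + (-3 - 1*5)) = 4 - (F + sqrt(2*M))*(M + (-3 - 5)) = 4 - (F + sqrt(2)*sqrt(M))*(M - 8) = 4 - (F + sqrt(2)*sqrt(M))*(-8 + M) = 4 - (-8 + M)*(F + sqrt(2)*sqrt(M)))
((-1831 - 5351) - 3349)/(-23 + Z(-2, -1)) = ((-1831 - 5351) - 3349)/(-23 + (4 + 8*(-2) - 1*(-2)*(-1) - sqrt(2)*(-1)**(3/2) + 8*sqrt(2)*sqrt(-1))) = (-7182 - 3349)/(-23 + (4 - 16 - 2 - sqrt(2)*(-I) + 8*sqrt(2)*I)) = -10531/(-23 + (4 - 16 - 2 + I*sqrt(2) + 8*I*sqrt(2))) = -10531/(-23 + (-14 + 9*I*sqrt(2))) = -10531/(-37 + 9*I*sqrt(2))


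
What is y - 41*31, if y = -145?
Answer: -1416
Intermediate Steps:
y - 41*31 = -145 - 41*31 = -145 - 1271 = -1416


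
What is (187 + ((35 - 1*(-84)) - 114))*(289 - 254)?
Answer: 6720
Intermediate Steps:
(187 + ((35 - 1*(-84)) - 114))*(289 - 254) = (187 + ((35 + 84) - 114))*35 = (187 + (119 - 114))*35 = (187 + 5)*35 = 192*35 = 6720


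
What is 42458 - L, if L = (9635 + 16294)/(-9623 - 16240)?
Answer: 366039061/8621 ≈ 42459.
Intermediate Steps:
L = -8643/8621 (L = 25929/(-25863) = 25929*(-1/25863) = -8643/8621 ≈ -1.0026)
42458 - L = 42458 - 1*(-8643/8621) = 42458 + 8643/8621 = 366039061/8621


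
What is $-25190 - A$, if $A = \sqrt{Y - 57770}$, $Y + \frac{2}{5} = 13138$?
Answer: $-25190 - \frac{i \sqrt{1115810}}{5} \approx -25190.0 - 211.26 i$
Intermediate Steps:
$Y = \frac{65688}{5}$ ($Y = - \frac{2}{5} + 13138 = \frac{65688}{5} \approx 13138.0$)
$A = \frac{i \sqrt{1115810}}{5}$ ($A = \sqrt{\frac{65688}{5} - 57770} = \sqrt{- \frac{223162}{5}} = \frac{i \sqrt{1115810}}{5} \approx 211.26 i$)
$-25190 - A = -25190 - \frac{i \sqrt{1115810}}{5}$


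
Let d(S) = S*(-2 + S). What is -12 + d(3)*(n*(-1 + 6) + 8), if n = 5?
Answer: 87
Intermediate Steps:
-12 + d(3)*(n*(-1 + 6) + 8) = -12 + (3*(-2 + 3))*(5*(-1 + 6) + 8) = -12 + (3*1)*(5*5 + 8) = -12 + 3*(25 + 8) = -12 + 3*33 = -12 + 99 = 87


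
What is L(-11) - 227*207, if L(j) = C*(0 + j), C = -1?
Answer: -46978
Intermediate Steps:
L(j) = -j (L(j) = -(0 + j) = -j)
L(-11) - 227*207 = -1*(-11) - 227*207 = 11 - 46989 = -46978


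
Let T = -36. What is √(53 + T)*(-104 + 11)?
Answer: -93*√17 ≈ -383.45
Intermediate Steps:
√(53 + T)*(-104 + 11) = √(53 - 36)*(-104 + 11) = √17*(-93) = -93*√17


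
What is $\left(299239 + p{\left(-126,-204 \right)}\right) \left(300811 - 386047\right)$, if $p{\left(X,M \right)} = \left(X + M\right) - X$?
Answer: $-25488547260$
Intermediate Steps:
$p{\left(X,M \right)} = M$ ($p{\left(X,M \right)} = \left(M + X\right) - X = M$)
$\left(299239 + p{\left(-126,-204 \right)}\right) \left(300811 - 386047\right) = \left(299239 - 204\right) \left(300811 - 386047\right) = 299035 \left(-85236\right) = -25488547260$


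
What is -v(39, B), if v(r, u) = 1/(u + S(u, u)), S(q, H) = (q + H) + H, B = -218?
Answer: 1/872 ≈ 0.0011468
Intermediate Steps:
S(q, H) = q + 2*H (S(q, H) = (H + q) + H = q + 2*H)
v(r, u) = 1/(4*u) (v(r, u) = 1/(u + (u + 2*u)) = 1/(u + 3*u) = 1/(4*u))
-v(39, B) = -1/(4*(-218)) = -(-1)/(4*218) = -1*(-1/872) = 1/872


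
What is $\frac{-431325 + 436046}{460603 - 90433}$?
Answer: $\frac{4721}{370170} \approx 0.012754$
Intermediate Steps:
$\frac{-431325 + 436046}{460603 - 90433} = \frac{4721}{370170}$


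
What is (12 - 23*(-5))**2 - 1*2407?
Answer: 13722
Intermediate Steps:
(12 - 23*(-5))**2 - 1*2407 = (12 + 115)**2 - 2407 = 127**2 - 2407 = 16129 - 2407 = 13722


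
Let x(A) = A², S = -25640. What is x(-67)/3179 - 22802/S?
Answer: 93792759/40754780 ≈ 2.3014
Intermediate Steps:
x(-67)/3179 - 22802/S = (-67)²/3179 - 22802/(-25640) = 4489*(1/3179) - 22802*(-1/25640) = 4489/3179 + 11401/12820 = 93792759/40754780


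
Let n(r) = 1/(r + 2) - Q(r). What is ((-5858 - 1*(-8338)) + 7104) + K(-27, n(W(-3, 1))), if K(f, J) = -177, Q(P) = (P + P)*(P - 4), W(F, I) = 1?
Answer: 9407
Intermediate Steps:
Q(P) = 2*P*(-4 + P) (Q(P) = (2*P)*(-4 + P) = 2*P*(-4 + P))
n(r) = 1/(2 + r) - 2*r*(-4 + r) (n(r) = 1/(r + 2) - 2*r*(-4 + r) = 1/(2 + r) - 2*r*(-4 + r))
((-5858 - 1*(-8338)) + 7104) + K(-27, n(W(-3, 1))) = ((-5858 - 1*(-8338)) + 7104) - 177 = ((-5858 + 8338) + 7104) - 177 = (2480 + 7104) - 177 = 9584 - 177 = 9407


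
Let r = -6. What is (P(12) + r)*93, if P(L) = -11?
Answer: -1581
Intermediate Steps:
(P(12) + r)*93 = (-11 - 6)*93 = -17*93 = -1581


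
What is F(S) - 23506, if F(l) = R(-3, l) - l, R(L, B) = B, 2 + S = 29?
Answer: -23506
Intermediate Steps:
S = 27 (S = -2 + 29 = 27)
F(l) = 0 (F(l) = l - l = 0)
F(S) - 23506 = 0 - 23506 = -23506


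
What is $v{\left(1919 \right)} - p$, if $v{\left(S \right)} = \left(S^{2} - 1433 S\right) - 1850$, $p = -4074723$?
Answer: $5005507$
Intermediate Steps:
$v{\left(S \right)} = -1850 + S^{2} - 1433 S$
$v{\left(1919 \right)} - p = \left(-1850 + 1919^{2} - 2749927\right) - -4074723 = \left(-1850 + 3682561 - 2749927\right) + 4074723 = 930784 + 4074723 = 5005507$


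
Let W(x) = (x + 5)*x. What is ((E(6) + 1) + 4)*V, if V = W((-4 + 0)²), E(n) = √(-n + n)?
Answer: 1680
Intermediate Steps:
E(n) = 0 (E(n) = √0 = 0)
W(x) = x*(5 + x) (W(x) = (5 + x)*x = x*(5 + x))
V = 336 (V = (-4 + 0)²*(5 + (-4 + 0)²) = (-4)²*(5 + (-4)²) = 16*(5 + 16) = 16*21 = 336)
((E(6) + 1) + 4)*V = ((0 + 1) + 4)*336 = (1 + 4)*336 = 5*336 = 1680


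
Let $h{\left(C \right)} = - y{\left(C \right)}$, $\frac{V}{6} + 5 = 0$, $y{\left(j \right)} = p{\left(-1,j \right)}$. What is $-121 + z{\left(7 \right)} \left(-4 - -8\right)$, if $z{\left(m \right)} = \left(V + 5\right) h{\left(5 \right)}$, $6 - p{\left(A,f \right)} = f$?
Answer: $-21$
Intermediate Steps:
$p{\left(A,f \right)} = 6 - f$
$y{\left(j \right)} = 6 - j$
$V = -30$ ($V = -30 + 6 \cdot 0 = -30 + 0 = -30$)
$h{\left(C \right)} = -6 + C$ ($h{\left(C \right)} = - (6 - C) = -6 + C$)
$z{\left(m \right)} = 25$ ($z{\left(m \right)} = \left(-30 + 5\right) \left(-6 + 5\right) = \left(-25\right) \left(-1\right) = 25$)
$-121 + z{\left(7 \right)} \left(-4 - -8\right) = -121 + 25 \left(-4 - -8\right) = -121 + 25 \left(-4 + 8\right) = -121 + 25 \cdot 4 = -121 + 100 = -21$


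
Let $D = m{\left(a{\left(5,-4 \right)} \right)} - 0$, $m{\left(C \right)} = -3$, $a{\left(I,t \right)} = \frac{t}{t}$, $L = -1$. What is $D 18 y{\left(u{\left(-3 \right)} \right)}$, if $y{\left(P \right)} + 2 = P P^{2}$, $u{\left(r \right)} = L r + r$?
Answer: $108$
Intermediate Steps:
$a{\left(I,t \right)} = 1$
$u{\left(r \right)} = 0$ ($u{\left(r \right)} = - r + r = 0$)
$y{\left(P \right)} = -2 + P^{3}$ ($y{\left(P \right)} = -2 + P P^{2} = -2 + P^{3}$)
$D = -3$ ($D = -3 - 0 = -3 + 0 = -3$)
$D 18 y{\left(u{\left(-3 \right)} \right)} = \left(-3\right) 18 \left(-2 + 0^{3}\right) = - 54 \left(-2 + 0\right) = \left(-54\right) \left(-2\right) = 108$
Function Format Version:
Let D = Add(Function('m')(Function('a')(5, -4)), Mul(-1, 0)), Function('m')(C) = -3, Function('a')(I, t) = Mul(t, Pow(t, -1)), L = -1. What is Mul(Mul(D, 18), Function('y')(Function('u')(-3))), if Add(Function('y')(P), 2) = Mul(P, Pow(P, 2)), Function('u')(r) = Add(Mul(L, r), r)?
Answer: 108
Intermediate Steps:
Function('a')(I, t) = 1
Function('u')(r) = 0 (Function('u')(r) = Add(Mul(-1, r), r) = 0)
Function('y')(P) = Add(-2, Pow(P, 3)) (Function('y')(P) = Add(-2, Mul(P, Pow(P, 2))) = Add(-2, Pow(P, 3)))
D = -3 (D = Add(-3, Mul(-1, 0)) = Add(-3, 0) = -3)
Mul(Mul(D, 18), Function('y')(Function('u')(-3))) = Mul(Mul(-3, 18), Add(-2, Pow(0, 3))) = Mul(-54, Add(-2, 0)) = Mul(-54, -2) = 108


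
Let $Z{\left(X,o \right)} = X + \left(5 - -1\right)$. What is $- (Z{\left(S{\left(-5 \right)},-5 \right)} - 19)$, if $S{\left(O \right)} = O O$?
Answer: $-12$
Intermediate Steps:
$S{\left(O \right)} = O^{2}$
$Z{\left(X,o \right)} = 6 + X$ ($Z{\left(X,o \right)} = X + \left(5 + 1\right) = X + 6 = 6 + X$)
$- (Z{\left(S{\left(-5 \right)},-5 \right)} - 19) = - (\left(6 + \left(-5\right)^{2}\right) - 19) = - (\left(6 + 25\right) - 19) = - (31 - 19) = \left(-1\right) 12 = -12$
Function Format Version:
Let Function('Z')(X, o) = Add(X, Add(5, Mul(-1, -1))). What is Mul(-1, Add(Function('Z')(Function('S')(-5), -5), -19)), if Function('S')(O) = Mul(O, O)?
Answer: -12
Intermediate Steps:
Function('S')(O) = Pow(O, 2)
Function('Z')(X, o) = Add(6, X) (Function('Z')(X, o) = Add(X, Add(5, 1)) = Add(X, 6) = Add(6, X))
Mul(-1, Add(Function('Z')(Function('S')(-5), -5), -19)) = Mul(-1, Add(Add(6, Pow(-5, 2)), -19)) = Mul(-1, Add(Add(6, 25), -19)) = Mul(-1, Add(31, -19)) = Mul(-1, 12) = -12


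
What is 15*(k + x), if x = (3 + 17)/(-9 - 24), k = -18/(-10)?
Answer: 197/11 ≈ 17.909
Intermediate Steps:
k = 9/5 (k = -18*(-1/10) = 9/5 ≈ 1.8000)
x = -20/33 (x = 20/(-33) = 20*(-1/33) = -20/33 ≈ -0.60606)
15*(k + x) = 15*(9/5 - 20/33) = 15*(197/165) = 197/11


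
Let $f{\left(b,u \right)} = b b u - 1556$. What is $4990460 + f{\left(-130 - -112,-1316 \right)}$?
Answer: $4562520$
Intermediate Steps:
$f{\left(b,u \right)} = -1556 + u b^{2}$ ($f{\left(b,u \right)} = b^{2} u - 1556 = u b^{2} - 1556 = -1556 + u b^{2}$)
$4990460 + f{\left(-130 - -112,-1316 \right)} = 4990460 - \left(1556 + 1316 \left(-130 - -112\right)^{2}\right) = 4990460 - \left(1556 + 1316 \left(-130 + 112\right)^{2}\right) = 4990460 - \left(1556 + 1316 \left(-18\right)^{2}\right) = 4990460 - 427940 = 4562520$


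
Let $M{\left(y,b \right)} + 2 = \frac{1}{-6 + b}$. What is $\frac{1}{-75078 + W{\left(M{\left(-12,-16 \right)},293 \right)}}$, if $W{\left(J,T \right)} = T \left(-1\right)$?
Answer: $- \frac{1}{75371} \approx -1.3268 \cdot 10^{-5}$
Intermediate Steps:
$M{\left(y,b \right)} = -2 + \frac{1}{-6 + b}$
$W{\left(J,T \right)} = - T$
$\frac{1}{-75078 + W{\left(M{\left(-12,-16 \right)},293 \right)}} = \frac{1}{-75078 - 293} = \frac{1}{-75371} = - \frac{1}{75371}$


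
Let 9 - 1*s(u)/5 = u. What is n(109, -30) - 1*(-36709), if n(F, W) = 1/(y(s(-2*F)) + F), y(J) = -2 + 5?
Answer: 4111409/112 ≈ 36709.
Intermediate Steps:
s(u) = 45 - 5*u
y(J) = 3
n(F, W) = 1/(3 + F)
n(109, -30) - 1*(-36709) = 1/(3 + 109) - 1*(-36709) = 1/112 + 36709 = 4111409/112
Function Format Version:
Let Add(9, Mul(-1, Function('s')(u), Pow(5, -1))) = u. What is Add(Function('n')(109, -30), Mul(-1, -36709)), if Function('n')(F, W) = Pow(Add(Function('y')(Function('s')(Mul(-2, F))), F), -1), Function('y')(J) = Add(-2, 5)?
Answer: Rational(4111409, 112) ≈ 36709.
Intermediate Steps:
Function('s')(u) = Add(45, Mul(-5, u))
Function('y')(J) = 3
Function('n')(F, W) = Pow(Add(3, F), -1)
Add(Function('n')(109, -30), Mul(-1, -36709)) = Add(Pow(Add(3, 109), -1), Mul(-1, -36709)) = Add(Pow(112, -1), 36709) = Add(Rational(1, 112), 36709) = Rational(4111409, 112)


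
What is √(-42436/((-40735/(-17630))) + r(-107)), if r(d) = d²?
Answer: I*√459118750951/8147 ≈ 83.17*I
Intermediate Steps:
√(-42436/((-40735/(-17630))) + r(-107)) = √(-42436/((-40735/(-17630))) + (-107)²) = √(-42436/((-40735*(-1/17630))) + 11449) = √(-42436/8147/3526 + 11449) = √(-42436*3526/8147 + 11449) = √(-149629336/8147 + 11449) = √(-56354333/8147) = I*√459118750951/8147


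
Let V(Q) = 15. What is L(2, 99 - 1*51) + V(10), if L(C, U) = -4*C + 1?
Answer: 8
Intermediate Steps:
L(C, U) = 1 - 4*C
L(2, 99 - 1*51) + V(10) = (1 - 4*2) + 15 = (1 - 8) + 15 = -7 + 15 = 8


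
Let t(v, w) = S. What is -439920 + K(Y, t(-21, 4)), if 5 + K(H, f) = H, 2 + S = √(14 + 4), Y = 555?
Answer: -439370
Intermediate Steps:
S = -2 + 3*√2 (S = -2 + √(14 + 4) = -2 + √18 = -2 + 3*√2 ≈ 2.2426)
t(v, w) = -2 + 3*√2
K(H, f) = -5 + H
-439920 + K(Y, t(-21, 4)) = -439920 + (-5 + 555) = -439920 + 550 = -439370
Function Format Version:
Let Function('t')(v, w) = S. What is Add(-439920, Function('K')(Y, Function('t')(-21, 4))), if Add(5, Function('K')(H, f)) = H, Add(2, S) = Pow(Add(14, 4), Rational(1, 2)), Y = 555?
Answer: -439370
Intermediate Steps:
S = Add(-2, Mul(3, Pow(2, Rational(1, 2)))) (S = Add(-2, Pow(Add(14, 4), Rational(1, 2))) = Add(-2, Pow(18, Rational(1, 2))) = Add(-2, Mul(3, Pow(2, Rational(1, 2)))) ≈ 2.2426)
Function('t')(v, w) = Add(-2, Mul(3, Pow(2, Rational(1, 2))))
Function('K')(H, f) = Add(-5, H)
Add(-439920, Function('K')(Y, Function('t')(-21, 4))) = Add(-439920, Add(-5, 555)) = Add(-439920, 550) = -439370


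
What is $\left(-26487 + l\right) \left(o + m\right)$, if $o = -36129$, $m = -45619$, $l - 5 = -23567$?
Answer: $4091405652$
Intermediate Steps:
$l = -23562$ ($l = 5 - 23567 = -23562$)
$\left(-26487 + l\right) \left(o + m\right) = \left(-26487 - 23562\right) \left(-36129 - 45619\right) = \left(-50049\right) \left(-81748\right) = 4091405652$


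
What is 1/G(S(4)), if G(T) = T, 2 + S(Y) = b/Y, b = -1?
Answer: -4/9 ≈ -0.44444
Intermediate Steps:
S(Y) = -2 - 1/Y
1/G(S(4)) = 1/(-2 - 1/4) = 1/(-2 - 1*¼) = 1/(-2 - ¼) = 1/(-9/4) = -4/9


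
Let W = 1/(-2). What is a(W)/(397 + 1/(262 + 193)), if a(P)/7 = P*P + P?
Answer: -3185/722544 ≈ -0.0044080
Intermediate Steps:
W = -½ ≈ -0.50000
a(P) = 7*P + 7*P² (a(P) = 7*(P*P + P) = 7*(P² + P) = 7*(P + P²) = 7*P + 7*P²)
a(W)/(397 + 1/(262 + 193)) = (7*(-½)*(1 - ½))/(397 + 1/(262 + 193)) = (7*(-½)*(½))/(397 + 1/455) = -7/(4*(397 + 1/455)) = -7/(4*180636/455) = -7/4*455/180636 = -3185/722544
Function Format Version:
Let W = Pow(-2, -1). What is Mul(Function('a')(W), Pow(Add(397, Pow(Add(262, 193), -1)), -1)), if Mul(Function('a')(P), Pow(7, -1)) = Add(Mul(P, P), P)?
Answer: Rational(-3185, 722544) ≈ -0.0044080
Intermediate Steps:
W = Rational(-1, 2) ≈ -0.50000
Function('a')(P) = Add(Mul(7, P), Mul(7, Pow(P, 2))) (Function('a')(P) = Mul(7, Add(Mul(P, P), P)) = Mul(7, Add(Pow(P, 2), P)) = Mul(7, Add(P, Pow(P, 2))) = Add(Mul(7, P), Mul(7, Pow(P, 2))))
Mul(Function('a')(W), Pow(Add(397, Pow(Add(262, 193), -1)), -1)) = Mul(Mul(7, Rational(-1, 2), Add(1, Rational(-1, 2))), Pow(Add(397, Pow(Add(262, 193), -1)), -1)) = Mul(Mul(7, Rational(-1, 2), Rational(1, 2)), Pow(Add(397, Pow(455, -1)), -1)) = Mul(Rational(-7, 4), Pow(Add(397, Rational(1, 455)), -1)) = Mul(Rational(-7, 4), Pow(Rational(180636, 455), -1)) = Mul(Rational(-7, 4), Rational(455, 180636)) = Rational(-3185, 722544)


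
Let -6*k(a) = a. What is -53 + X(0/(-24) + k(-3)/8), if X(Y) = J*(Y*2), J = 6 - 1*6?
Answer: -53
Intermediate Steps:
J = 0 (J = 6 - 6 = 0)
k(a) = -a/6
X(Y) = 0 (X(Y) = 0*(Y*2) = 0*(2*Y) = 0)
-53 + X(0/(-24) + k(-3)/8) = -53 + 0 = -53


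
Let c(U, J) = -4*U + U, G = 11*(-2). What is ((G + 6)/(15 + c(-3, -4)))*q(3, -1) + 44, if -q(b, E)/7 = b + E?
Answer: 160/3 ≈ 53.333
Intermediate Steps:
q(b, E) = -7*E - 7*b (q(b, E) = -7*(b + E) = -7*(E + b) = -7*E - 7*b)
G = -22
c(U, J) = -3*U
((G + 6)/(15 + c(-3, -4)))*q(3, -1) + 44 = ((-22 + 6)/(15 - 3*(-3)))*(-7*(-1) - 7*3) + 44 = (-16/(15 + 9))*(7 - 21) + 44 = -16/24*(-14) + 44 = -16*1/24*(-14) + 44 = -2/3*(-14) + 44 = 28/3 + 44 = 160/3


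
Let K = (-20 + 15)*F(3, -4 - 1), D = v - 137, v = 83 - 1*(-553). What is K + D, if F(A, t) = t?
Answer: 524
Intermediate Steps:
v = 636 (v = 83 + 553 = 636)
D = 499 (D = 636 - 137 = 499)
K = 25 (K = (-20 + 15)*(-4 - 1) = -5*(-5) = 25)
K + D = 25 + 499 = 524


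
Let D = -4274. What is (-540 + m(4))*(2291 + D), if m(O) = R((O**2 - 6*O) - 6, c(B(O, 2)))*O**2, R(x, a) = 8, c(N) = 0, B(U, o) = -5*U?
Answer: 816996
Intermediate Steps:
m(O) = 8*O**2
(-540 + m(4))*(2291 + D) = (-540 + 8*4**2)*(2291 - 4274) = (-540 + 8*16)*(-1983) = (-540 + 128)*(-1983) = -412*(-1983) = 816996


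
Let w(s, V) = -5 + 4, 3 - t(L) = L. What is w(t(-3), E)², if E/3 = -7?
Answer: 1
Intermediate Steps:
E = -21 (E = 3*(-7) = -21)
t(L) = 3 - L
w(s, V) = -1
w(t(-3), E)² = (-1)² = 1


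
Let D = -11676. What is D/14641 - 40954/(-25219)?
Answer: 305150470/369231379 ≈ 0.82645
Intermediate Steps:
D/14641 - 40954/(-25219) = -11676/14641 - 40954/(-25219) = -11676*1/14641 - 40954*(-1/25219) = -11676/14641 + 40954/25219 = 305150470/369231379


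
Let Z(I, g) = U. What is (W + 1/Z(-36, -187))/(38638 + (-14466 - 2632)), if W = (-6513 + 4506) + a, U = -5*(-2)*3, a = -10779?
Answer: -383579/646200 ≈ -0.59359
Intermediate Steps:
U = 30 (U = 10*3 = 30)
Z(I, g) = 30
W = -12786 (W = (-6513 + 4506) - 10779 = -2007 - 10779 = -12786)
(W + 1/Z(-36, -187))/(38638 + (-14466 - 2632)) = (-12786 + 1/30)/(38638 + (-14466 - 2632)) = (-12786 + 1/30)/(38638 - 17098) = -383579/30/21540 = -383579/30*1/21540 = -383579/646200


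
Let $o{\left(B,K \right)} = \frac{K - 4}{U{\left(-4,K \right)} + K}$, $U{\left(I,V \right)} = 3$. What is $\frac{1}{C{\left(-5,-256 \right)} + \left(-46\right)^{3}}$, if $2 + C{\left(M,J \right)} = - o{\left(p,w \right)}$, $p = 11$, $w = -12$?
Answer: $- \frac{9}{876058} \approx -1.0273 \cdot 10^{-5}$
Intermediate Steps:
$o{\left(B,K \right)} = \frac{-4 + K}{3 + K}$ ($o{\left(B,K \right)} = \frac{K - 4}{3 + K} = \frac{-4 + K}{3 + K}$)
$C{\left(M,J \right)} = - \frac{34}{9}$ ($C{\left(M,J \right)} = -2 - \frac{-4 - 12}{3 - 12} = -2 - \frac{1}{-9} \left(-16\right) = -2 - \left(- \frac{1}{9}\right) \left(-16\right) = -2 - \frac{16}{9} = - \frac{34}{9}$)
$\frac{1}{C{\left(-5,-256 \right)} + \left(-46\right)^{3}} = \frac{1}{- \frac{34}{9} + \left(-46\right)^{3}} = \frac{1}{- \frac{34}{9} - 97336} = \frac{1}{- \frac{876058}{9}} = - \frac{9}{876058}$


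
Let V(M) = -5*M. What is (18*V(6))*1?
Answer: -540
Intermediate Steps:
(18*V(6))*1 = (18*(-5*6))*1 = (18*(-30))*1 = -540*1 = -540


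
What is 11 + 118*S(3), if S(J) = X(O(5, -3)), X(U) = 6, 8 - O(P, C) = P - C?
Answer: 719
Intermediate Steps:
O(P, C) = 8 + C - P (O(P, C) = 8 - (P - C) = 8 + (C - P) = 8 + C - P)
S(J) = 6
11 + 118*S(3) = 11 + 118*6 = 11 + 708 = 719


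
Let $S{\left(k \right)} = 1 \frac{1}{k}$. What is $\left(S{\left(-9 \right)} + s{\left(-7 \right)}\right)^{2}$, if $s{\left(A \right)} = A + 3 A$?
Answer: $\frac{64009}{81} \approx 790.23$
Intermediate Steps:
$S{\left(k \right)} = \frac{1}{k}$
$s{\left(A \right)} = 4 A$
$\left(S{\left(-9 \right)} + s{\left(-7 \right)}\right)^{2} = \left(\frac{1}{-9} + 4 \left(-7\right)\right)^{2} = \left(- \frac{1}{9} - 28\right)^{2} = \left(- \frac{253}{9}\right)^{2} = \frac{64009}{81}$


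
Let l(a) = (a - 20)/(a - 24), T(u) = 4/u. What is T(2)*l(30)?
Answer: 10/3 ≈ 3.3333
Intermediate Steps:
l(a) = (-20 + a)/(-24 + a)
T(2)*l(30) = (4/2)*((-20 + 30)/(-24 + 30)) = (4*(½))*(10/6) = 2*((⅙)*10) = 2*(5/3) = 10/3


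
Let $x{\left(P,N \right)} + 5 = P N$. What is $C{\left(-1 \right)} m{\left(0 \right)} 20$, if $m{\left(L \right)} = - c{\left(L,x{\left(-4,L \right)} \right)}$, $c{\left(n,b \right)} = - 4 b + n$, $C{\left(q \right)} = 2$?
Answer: $-800$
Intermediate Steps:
$x{\left(P,N \right)} = -5 + N P$ ($x{\left(P,N \right)} = -5 + P N = -5 + N P$)
$c{\left(n,b \right)} = n - 4 b$
$m{\left(L \right)} = -20 - 17 L$ ($m{\left(L \right)} = - (L - 4 \left(-5 + L \left(-4\right)\right)) = - (L - 4 \left(-5 - 4 L\right)) = - (L + \left(20 + 16 L\right)) = - (20 + 17 L) = -20 - 17 L$)
$C{\left(-1 \right)} m{\left(0 \right)} 20 = 2 \left(-20 - 0\right) 20 = 2 \left(-20 + 0\right) 20 = 2 \left(-20\right) 20 = \left(-40\right) 20 = -800$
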